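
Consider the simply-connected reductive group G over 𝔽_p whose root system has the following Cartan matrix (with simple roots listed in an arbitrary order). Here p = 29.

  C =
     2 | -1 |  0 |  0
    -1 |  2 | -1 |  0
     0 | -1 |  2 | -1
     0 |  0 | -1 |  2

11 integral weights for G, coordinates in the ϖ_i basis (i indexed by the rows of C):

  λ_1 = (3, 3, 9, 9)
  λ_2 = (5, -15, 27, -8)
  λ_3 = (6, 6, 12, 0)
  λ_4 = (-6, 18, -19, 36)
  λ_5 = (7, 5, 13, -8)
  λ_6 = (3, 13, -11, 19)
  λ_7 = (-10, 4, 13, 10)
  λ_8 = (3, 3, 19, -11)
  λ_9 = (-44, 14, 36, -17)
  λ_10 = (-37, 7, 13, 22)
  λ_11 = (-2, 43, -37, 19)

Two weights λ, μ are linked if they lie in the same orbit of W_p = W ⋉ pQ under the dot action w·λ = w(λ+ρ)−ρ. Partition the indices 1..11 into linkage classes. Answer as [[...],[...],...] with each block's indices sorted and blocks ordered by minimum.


Type A_4, rank 4, |W|=120; reorder rows/cols to standard.

W_29-reps of the 11 weights in Ā_29 (same 4-coord order as C):

  λ_1 → (4, 4, 10, 10);  λ_2 → (8, 6, 7, 7);  λ_3 → (7, 7, 13, 1);  λ_4 → (4, 4, 10, 10);  λ_5 → (8, 6, 7, 7);  λ_6 → (4, 4, 10, 10);  λ_7 → (4, 4, 10, 10);  λ_8 → (4, 4, 10, 10);  λ_9 → (8, 6, 7, 7);  λ_10 → (8, 6, 7, 7);  λ_11 → (7, 7, 13, 1)

Grouping the 11 weights by Ā_29-representative: 3 linkage classes.

[[1, 4, 6, 7, 8], [2, 5, 9, 10], [3, 11]]


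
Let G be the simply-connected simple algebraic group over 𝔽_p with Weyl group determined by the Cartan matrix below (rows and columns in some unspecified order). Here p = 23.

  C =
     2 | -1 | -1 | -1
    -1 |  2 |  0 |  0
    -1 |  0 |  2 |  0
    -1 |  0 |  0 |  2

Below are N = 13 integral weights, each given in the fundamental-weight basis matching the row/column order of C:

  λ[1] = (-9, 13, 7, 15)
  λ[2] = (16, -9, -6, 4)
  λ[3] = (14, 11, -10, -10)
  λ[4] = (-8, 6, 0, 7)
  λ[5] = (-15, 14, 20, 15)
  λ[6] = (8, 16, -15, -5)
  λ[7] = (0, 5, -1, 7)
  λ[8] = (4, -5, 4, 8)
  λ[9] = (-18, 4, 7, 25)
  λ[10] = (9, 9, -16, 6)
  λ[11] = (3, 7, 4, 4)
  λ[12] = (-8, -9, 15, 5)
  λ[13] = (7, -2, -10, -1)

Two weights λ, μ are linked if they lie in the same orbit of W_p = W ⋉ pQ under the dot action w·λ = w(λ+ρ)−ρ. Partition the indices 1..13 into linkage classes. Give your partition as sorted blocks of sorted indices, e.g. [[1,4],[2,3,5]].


Cartan matrix: type D_4 (|W|=192); un-permuting the 4 rows.

Each λ_j+ρ reduced to Ā_23; 4-tuples below use C's row order:

  λ_1 → (1, 6, 0, 8)
  λ_2 → (1, 8, 5, 5)
  λ_3 → (1, 8, 5, 5)
  λ_4 → (1, 0, 6, 1)
  λ_5 → (1, 0, 6, 1)
  λ_6 → (1, 8, 5, 5)
  λ_7 → (1, 6, 0, 8)
  λ_8 → (1, 4, 5, 9)
  λ_9 → (1, 8, 5, 5)
  λ_10 → (1, 5, 10, 2)
  λ_11 → (1, 8, 5, 5)
  λ_12 → (1, 6, 0, 8)
  λ_13 → (1, 0, 6, 1)

Partition of {1..13} into 5 W_23-dot-orbits:

[[1, 7, 12], [2, 3, 6, 9, 11], [4, 5, 13], [8], [10]]


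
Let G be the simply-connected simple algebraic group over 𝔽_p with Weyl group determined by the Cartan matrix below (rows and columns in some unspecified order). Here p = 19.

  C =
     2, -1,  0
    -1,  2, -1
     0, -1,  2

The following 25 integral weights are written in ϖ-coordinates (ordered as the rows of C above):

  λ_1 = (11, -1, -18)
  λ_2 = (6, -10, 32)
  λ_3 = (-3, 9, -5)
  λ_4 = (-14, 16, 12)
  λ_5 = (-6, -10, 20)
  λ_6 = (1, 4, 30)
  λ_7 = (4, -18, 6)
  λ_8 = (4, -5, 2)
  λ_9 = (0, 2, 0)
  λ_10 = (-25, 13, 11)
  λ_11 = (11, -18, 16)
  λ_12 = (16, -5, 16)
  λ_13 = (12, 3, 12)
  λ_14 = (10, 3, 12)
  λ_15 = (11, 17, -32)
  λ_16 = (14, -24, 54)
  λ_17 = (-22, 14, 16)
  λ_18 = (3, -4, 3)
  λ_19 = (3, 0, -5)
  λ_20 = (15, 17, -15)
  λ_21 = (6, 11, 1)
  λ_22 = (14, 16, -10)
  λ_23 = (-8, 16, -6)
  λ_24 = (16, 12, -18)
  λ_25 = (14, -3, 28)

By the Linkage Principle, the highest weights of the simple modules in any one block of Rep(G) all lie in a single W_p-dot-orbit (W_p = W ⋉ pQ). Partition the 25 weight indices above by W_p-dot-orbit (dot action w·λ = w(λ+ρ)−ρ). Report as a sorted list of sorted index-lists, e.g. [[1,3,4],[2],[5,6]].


Cartan matrix: type A_3 (|W|=24); un-permuting the 3 rows.

W_19-reps of the 25 weights in Ā_19 (same 3-coord order as C):

  1: (5, 12, 0) · 2: (7, 5, 5) · 3: (2, 4, 4) · 4: (2, 4, 2) · 5: (7, 5, 5) · 6: (5, 12, 0) · 7: (7, 5, 5) · 8: (1, 3, 1) · 9: (1, 3, 1) · 10: (7, 5, 5) · 11: (5, 12, 0) · 12: (2, 4, 2) · 13: (2, 4, 2) · 14: (2, 4, 4) · 15: (11, 1, 6) · 16: (2, 4, 4) · 17: (2, 4, 2) · 18: (1, 3, 1) · 19: (1, 3, 1) · 20: (1, 3, 1) · 21: (5, 12, 0) · 22: (2, 4, 4) · 23: (7, 5, 5) · 24: (2, 4, 2) · 25: (2, 4, 4)

6 distinct reps among the 25 weights ⇒ 6 W_19-linkage classes:

[[1, 6, 11, 21], [2, 5, 7, 10, 23], [3, 14, 16, 22, 25], [4, 12, 13, 17, 24], [8, 9, 18, 19, 20], [15]]


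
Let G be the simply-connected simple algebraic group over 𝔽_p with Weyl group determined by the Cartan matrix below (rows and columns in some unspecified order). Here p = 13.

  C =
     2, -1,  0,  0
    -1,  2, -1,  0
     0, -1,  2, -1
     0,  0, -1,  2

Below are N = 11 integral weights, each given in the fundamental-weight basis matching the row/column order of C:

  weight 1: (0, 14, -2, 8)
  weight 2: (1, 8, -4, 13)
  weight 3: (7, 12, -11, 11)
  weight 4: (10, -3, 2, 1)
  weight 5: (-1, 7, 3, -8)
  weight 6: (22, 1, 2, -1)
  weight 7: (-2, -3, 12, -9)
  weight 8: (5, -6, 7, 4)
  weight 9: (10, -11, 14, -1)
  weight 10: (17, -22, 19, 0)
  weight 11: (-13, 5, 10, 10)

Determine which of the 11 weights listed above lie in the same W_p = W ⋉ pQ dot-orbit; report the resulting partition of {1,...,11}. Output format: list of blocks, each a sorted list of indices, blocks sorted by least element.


Root system A_4: the 4×4 matrix C matches after relabeling.

Each λ_j+ρ reduced to Ā_13; 4-tuples below use C's row order:

  [1] (8, 2, 1, 1)
  [2] (6, 1, 2, 2)
  [3] (2, 1, 2, 8)
  [4] (8, 2, 1, 1)
  [5] (0, 5, 3, 4)
  [6] (0, 8, 2, 1)
  [7] (2, 1, 2, 8)
  [8] (0, 5, 3, 4)
  [9] (0, 8, 2, 1)
  [10] (0, 5, 3, 4)
  [11] (6, 1, 2, 2)

Grouping the 11 weights by Ā_13-representative: 5 linkage classes.

[[1, 4], [2, 11], [3, 7], [5, 8, 10], [6, 9]]


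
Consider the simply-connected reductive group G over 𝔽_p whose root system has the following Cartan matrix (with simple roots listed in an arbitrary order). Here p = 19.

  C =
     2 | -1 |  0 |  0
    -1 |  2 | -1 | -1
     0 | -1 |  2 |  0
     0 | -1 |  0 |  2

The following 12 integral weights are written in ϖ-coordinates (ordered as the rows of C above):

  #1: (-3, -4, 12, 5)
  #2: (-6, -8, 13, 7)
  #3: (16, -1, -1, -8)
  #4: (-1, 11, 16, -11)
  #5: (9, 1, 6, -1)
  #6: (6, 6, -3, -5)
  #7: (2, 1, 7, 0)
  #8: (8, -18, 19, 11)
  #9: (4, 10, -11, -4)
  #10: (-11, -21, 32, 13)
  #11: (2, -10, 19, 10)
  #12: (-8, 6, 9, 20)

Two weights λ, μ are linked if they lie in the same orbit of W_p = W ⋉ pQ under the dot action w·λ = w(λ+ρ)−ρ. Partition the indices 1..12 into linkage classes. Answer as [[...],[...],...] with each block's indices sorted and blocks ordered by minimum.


Root system D_4: the 4×4 matrix C matches after relabeling.

Ā_19 reps of the 12 weights (D_4, coords as presented):

  λ_1 → (3, 2, 8, 1)
  λ_2 → (7, 1, 2, 4)
  λ_3 → (10, 0, 7, 0)
  λ_4 → (10, 0, 7, 0)
  λ_5 → (10, 0, 7, 0)
  λ_6 → (7, 1, 2, 4)
  λ_7 → (3, 2, 8, 1)
  λ_8 → (7, 1, 2, 4)
  λ_9 → (3, 2, 8, 1)
  λ_10 → (3, 2, 8, 1)
  λ_11 → (3, 2, 8, 1)
  λ_12 → (10, 0, 7, 0)

The 12 indices split into 3 linkage classes (same alcove rep ⇔ same W_19-dot-orbit):

[[1, 7, 9, 10, 11], [2, 6, 8], [3, 4, 5, 12]]


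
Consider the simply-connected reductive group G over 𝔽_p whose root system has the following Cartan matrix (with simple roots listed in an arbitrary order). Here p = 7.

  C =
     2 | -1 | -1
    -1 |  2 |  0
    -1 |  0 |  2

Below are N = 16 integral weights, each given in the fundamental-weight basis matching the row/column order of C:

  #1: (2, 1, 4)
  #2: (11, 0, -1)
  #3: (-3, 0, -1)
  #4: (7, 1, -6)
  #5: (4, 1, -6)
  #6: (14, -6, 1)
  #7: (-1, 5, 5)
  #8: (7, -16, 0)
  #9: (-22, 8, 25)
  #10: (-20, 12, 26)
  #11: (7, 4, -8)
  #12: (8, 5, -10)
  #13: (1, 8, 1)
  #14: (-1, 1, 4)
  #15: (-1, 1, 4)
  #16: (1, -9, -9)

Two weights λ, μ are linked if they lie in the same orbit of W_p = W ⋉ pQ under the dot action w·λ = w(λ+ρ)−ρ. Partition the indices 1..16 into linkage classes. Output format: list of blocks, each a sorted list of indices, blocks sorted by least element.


C ↔ A_3 under row/col permutation; |W(A_3)| = 24.

λ_j+ρ reflected into Ā_7 (⟨·,θ^∨⟩≤7); 3-tuples as given:

  1: (2, 1, 2)
  2: (1, 0, 1)
  3: (1, 0, 1)
  4: (2, 1, 2)
  5: (0, 2, 5)
  6: (2, 1, 2)
  7: (0, 1, 1)
  8: (0, 1, 1)
  9: (0, 2, 5)
  10: (0, 1, 1)
  11: (0, 1, 1)
  12: (1, 0, 1)
  13: (2, 1, 2)
  14: (0, 2, 5)
  15: (0, 2, 5)
  16: (0, 1, 1)

Linkage partition of the 16 weights (4 classes, p=7):

[[1, 4, 6, 13], [2, 3, 12], [5, 9, 14, 15], [7, 8, 10, 11, 16]]


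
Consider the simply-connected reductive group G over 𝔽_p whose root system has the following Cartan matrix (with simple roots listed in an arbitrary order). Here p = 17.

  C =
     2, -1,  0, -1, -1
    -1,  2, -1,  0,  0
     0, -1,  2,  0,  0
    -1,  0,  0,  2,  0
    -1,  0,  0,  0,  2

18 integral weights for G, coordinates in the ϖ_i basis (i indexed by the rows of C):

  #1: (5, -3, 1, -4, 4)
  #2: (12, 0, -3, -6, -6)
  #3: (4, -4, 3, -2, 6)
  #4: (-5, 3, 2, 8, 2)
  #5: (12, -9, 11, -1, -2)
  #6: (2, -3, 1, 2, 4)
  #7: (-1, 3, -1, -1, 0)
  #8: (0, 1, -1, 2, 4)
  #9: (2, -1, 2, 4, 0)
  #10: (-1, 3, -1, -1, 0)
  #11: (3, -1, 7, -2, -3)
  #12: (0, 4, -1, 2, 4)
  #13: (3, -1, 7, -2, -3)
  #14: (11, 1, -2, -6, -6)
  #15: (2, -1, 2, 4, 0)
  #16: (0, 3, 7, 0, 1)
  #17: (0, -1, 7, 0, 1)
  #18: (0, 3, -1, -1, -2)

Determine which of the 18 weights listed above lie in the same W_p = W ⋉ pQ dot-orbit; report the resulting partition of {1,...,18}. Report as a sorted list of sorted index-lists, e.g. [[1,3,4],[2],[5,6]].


Root system D_5: the 5×5 matrix C matches after relabeling.

Each λ_j+ρ reduced to Ā_17; 5-tuples below use C's row order:

    1: (1, 2, 0, 3, 5)
    2: (2, 1, 1, 5, 5)
    3: (1, 3, 1, 1, 7)
    4: (3, 0, 3, 5, 1)
    5: (0, 4, 0, 0, 1)
    6: (1, 2, 0, 3, 5)
    7: (0, 4, 0, 0, 1)
    8: (1, 2, 0, 3, 5)
    9: (3, 0, 3, 5, 1)
    10: (0, 4, 0, 0, 1)
    11: (1, 0, 8, 1, 2)
    12: (1, 2, 0, 3, 5)
    13: (1, 0, 8, 1, 2)
    14: (2, 1, 1, 5, 5)
    15: (3, 0, 3, 5, 1)
    16: (1, 0, 8, 1, 2)
    17: (1, 0, 8, 1, 2)
    18: (0, 4, 0, 0, 1)

Grouping the 18 weights by Ā_17-representative: 6 linkage classes.

[[1, 6, 8, 12], [2, 14], [3], [4, 9, 15], [5, 7, 10, 18], [11, 13, 16, 17]]


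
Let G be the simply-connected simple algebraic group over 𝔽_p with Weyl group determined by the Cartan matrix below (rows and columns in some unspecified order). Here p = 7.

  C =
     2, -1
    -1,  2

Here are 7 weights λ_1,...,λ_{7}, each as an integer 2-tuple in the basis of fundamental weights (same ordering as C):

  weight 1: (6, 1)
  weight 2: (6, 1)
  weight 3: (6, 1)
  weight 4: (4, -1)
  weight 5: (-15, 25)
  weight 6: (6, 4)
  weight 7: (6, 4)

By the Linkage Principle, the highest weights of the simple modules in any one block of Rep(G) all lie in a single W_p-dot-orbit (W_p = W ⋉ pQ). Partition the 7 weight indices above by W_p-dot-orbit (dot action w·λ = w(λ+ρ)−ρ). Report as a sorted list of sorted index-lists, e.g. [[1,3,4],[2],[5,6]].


Root system A_2: the 2×2 matrix C matches after relabeling.

W_7-reps of the 7 weights in Ā_7 (same 2-coord order as C):

  1: (5, 0) · 2: (5, 0) · 3: (5, 0) · 4: (5, 0) · 5: (2, 0) · 6: (2, 0) · 7: (2, 0)

The 7 indices split into 2 linkage classes (same alcove rep ⇔ same W_7-dot-orbit):

[[1, 2, 3, 4], [5, 6, 7]]


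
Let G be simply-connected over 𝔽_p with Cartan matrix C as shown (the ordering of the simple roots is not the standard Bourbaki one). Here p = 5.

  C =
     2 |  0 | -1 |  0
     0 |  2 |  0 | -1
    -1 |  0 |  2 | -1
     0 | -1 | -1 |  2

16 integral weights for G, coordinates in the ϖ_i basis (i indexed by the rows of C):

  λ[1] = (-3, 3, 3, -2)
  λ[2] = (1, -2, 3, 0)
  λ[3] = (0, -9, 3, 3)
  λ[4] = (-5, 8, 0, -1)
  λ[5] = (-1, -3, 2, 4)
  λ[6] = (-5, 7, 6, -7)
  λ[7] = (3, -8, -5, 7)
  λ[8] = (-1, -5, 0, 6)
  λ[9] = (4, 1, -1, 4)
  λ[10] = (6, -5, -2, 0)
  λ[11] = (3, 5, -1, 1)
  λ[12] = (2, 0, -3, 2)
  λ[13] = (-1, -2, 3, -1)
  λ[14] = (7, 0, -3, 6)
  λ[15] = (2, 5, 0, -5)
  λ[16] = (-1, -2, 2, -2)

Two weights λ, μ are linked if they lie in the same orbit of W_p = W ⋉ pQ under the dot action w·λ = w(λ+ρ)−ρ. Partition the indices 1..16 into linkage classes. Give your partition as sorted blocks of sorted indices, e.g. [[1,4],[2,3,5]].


C ↔ A_4 under row/col permutation; |W(A_4)| = 120.

W_5-reps of the 16 weights in Ā_5 (same 4-coord order as C):

  λ_1 → (0, 1, 1, 1)
  λ_2 → (0, 0, 3, 1)
  λ_3 → (0, 0, 3, 1)
  λ_4 → (0, 0, 3, 1)
  λ_5 → (2, 0, 0, 2)
  λ_6 → (2, 1, 0, 1)
  λ_7 → (1, 1, 2, 1)
  λ_8 → (1, 1, 2, 1)
  λ_9 → (0, 3, 0, 2)
  λ_10 → (1, 1, 2, 1)
  λ_11 → (0, 1, 1, 1)
  λ_12 → (1, 1, 2, 1)
  λ_13 → (0, 0, 3, 1)
  λ_14 → (2, 1, 0, 1)
  λ_15 → (1, 1, 2, 1)
  λ_16 → (0, 1, 1, 1)

The 16 indices split into 6 linkage classes (same alcove rep ⇔ same W_5-dot-orbit):

[[1, 11, 16], [2, 3, 4, 13], [5], [6, 14], [7, 8, 10, 12, 15], [9]]


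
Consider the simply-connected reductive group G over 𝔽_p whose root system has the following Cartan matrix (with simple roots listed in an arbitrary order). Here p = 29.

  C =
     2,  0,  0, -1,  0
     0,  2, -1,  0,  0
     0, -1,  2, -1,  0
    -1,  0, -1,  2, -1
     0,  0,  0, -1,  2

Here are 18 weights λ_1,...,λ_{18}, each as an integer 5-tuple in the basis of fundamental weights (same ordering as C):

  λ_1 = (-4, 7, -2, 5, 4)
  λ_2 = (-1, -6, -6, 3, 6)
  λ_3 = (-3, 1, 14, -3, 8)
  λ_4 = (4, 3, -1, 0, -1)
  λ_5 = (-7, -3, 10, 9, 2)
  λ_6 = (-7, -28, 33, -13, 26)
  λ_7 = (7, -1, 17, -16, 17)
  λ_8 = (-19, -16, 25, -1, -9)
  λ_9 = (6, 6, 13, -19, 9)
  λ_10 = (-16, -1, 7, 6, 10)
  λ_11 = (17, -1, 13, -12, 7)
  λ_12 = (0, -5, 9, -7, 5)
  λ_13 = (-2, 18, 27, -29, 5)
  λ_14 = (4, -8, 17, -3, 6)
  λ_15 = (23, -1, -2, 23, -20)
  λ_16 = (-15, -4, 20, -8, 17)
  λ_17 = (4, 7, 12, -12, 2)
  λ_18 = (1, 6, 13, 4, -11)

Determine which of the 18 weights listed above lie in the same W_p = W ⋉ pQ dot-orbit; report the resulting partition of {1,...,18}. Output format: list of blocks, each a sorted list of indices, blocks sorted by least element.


Dynkin diagram of C (from the 8 off-diagonal −1 entries): D_5.

W_29-reps of the 18 weights in Ā_29 (same 5-coord order as C):

  [1] (3, 7, 1, 2, 5)
  [2] (5, 4, 0, 1, 0)
  [3] (2, 2, 5, 2, 5)
  [4] (5, 4, 0, 1, 0)
  [5] (6, 2, 1, 4, 3)
  [6] (2, 2, 5, 2, 5)
  [7] (7, 0, 0, 8, 3)
  [8] (7, 0, 0, 8, 3)
  [9] (6, 2, 1, 4, 3)
  [10] (7, 0, 0, 8, 3)
  [11] (7, 0, 0, 8, 3)
  [12] (5, 4, 0, 1, 0)
  [13] (5, 4, 0, 1, 0)
  [14] (3, 7, 1, 2, 5)
  [15] (5, 4, 0, 1, 0)
  [16] (7, 0, 0, 8, 3)
  [17] (3, 7, 1, 2, 5)
  [18] (3, 7, 1, 2, 5)

Grouping the 18 weights by Ā_29-representative: 5 linkage classes.

[[1, 14, 17, 18], [2, 4, 12, 13, 15], [3, 6], [5, 9], [7, 8, 10, 11, 16]]


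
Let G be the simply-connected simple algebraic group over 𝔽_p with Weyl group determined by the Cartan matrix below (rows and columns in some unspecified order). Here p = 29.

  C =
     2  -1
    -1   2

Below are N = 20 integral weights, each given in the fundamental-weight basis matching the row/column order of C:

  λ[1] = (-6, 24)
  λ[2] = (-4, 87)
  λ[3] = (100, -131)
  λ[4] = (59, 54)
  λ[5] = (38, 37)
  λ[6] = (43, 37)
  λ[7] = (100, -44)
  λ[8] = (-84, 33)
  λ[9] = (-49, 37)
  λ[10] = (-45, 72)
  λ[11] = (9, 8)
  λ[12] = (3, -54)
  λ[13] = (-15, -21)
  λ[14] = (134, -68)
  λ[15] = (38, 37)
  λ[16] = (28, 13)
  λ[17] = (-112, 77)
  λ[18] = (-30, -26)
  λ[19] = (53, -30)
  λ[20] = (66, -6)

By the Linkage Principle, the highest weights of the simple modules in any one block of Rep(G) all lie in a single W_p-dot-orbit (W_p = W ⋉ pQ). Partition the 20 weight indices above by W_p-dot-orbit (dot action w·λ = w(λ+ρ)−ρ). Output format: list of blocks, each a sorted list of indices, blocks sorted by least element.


A_2 Cartan matrix, 2 simple roots permuted; ρ=(1,1).

Ā_29 reps of the 20 weights (A_2, coords as presented):

  λ_1+ρ ↦ (5, 20) · λ_2+ρ ↦ (1, 2) · λ_3+ρ ↦ (15, 0) · λ_4+ρ ↦ (1, 2) · λ_5+ρ ↦ (10, 9) · λ_6+ρ ↦ (15, 9) · λ_7+ρ ↦ (15, 0) · λ_8+ρ ↦ (5, 20) · λ_9+ρ ↦ (10, 9) · λ_10+ρ ↦ (15, 0) · λ_11+ρ ↦ (10, 9) · λ_12+ρ ↦ (5, 20) · λ_13+ρ ↦ (15, 9) · λ_14+ρ ↦ (10, 9) · λ_15+ρ ↦ (10, 9) · λ_16+ρ ↦ (15, 0) · λ_17+ρ ↦ (5, 20) · λ_18+ρ ↦ (0, 4) · λ_19+ρ ↦ (0, 4) · λ_20+ρ ↦ (5, 20)

Grouping the 20 weights by Ā_29-representative: 6 linkage classes.

[[1, 8, 12, 17, 20], [2, 4], [3, 7, 10, 16], [5, 9, 11, 14, 15], [6, 13], [18, 19]]


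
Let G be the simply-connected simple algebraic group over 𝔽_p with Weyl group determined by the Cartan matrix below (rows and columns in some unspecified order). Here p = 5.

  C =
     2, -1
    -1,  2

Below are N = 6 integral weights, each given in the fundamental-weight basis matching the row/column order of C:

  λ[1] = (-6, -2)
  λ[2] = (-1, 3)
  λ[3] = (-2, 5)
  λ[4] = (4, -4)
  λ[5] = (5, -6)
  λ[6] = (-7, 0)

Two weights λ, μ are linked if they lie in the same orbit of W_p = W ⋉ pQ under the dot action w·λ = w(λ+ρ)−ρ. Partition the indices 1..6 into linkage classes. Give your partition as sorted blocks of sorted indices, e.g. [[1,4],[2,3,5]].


A_2 Cartan matrix, 2 simple roots permuted; ρ=(1,1).

λ_j+ρ reflected into Ā_5 (⟨·,θ^∨⟩≤5); 2-tuples as given:

  [1] (0, 4);  [2] (0, 4);  [3] (0, 4);  [4] (2, 3);  [5] (0, 4);  [6] (0, 4)

Linkage partition of the 6 weights (2 classes, p=5):

[[1, 2, 3, 5, 6], [4]]


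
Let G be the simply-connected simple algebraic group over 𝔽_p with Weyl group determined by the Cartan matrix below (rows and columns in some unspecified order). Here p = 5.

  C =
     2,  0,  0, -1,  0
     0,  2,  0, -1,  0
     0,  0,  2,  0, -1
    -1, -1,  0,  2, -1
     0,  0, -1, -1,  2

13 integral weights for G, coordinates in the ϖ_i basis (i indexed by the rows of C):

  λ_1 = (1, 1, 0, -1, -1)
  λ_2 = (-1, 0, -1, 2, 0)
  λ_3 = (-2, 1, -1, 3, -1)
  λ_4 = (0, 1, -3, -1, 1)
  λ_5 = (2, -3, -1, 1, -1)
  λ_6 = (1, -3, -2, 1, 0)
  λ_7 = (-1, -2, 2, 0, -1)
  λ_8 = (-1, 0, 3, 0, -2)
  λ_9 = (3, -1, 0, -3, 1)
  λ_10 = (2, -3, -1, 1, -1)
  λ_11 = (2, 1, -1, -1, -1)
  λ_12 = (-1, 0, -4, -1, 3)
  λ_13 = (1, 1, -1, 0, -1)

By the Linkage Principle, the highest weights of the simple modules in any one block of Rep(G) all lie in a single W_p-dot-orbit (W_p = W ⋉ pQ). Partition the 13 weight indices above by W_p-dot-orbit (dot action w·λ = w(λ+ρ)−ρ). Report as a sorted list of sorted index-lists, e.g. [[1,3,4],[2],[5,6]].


D_5 Cartan matrix, 5 simple roots permuted; ρ=(1,1,1,1,1).

Each λ_j+ρ reduced to Ā_5; 5-tuples below use C's row order:

  1: (2, 2, 1, 0, 0);  2: (0, 1, 3, 0, 0);  3: (0, 1, 3, 0, 0);  4: (1, 2, 2, 0, 0);  5: (3, 2, 0, 0, 0);  6: (2, 2, 1, 0, 0);  7: (0, 1, 3, 0, 0);  8: (0, 1, 3, 0, 0);  9: (2, 2, 1, 0, 0);  10: (3, 2, 0, 0, 0);  11: (3, 2, 0, 0, 0);  12: (0, 1, 3, 0, 0);  13: (2, 2, 1, 0, 0)

The 13 indices split into 4 linkage classes (same alcove rep ⇔ same W_5-dot-orbit):

[[1, 6, 9, 13], [2, 3, 7, 8, 12], [4], [5, 10, 11]]


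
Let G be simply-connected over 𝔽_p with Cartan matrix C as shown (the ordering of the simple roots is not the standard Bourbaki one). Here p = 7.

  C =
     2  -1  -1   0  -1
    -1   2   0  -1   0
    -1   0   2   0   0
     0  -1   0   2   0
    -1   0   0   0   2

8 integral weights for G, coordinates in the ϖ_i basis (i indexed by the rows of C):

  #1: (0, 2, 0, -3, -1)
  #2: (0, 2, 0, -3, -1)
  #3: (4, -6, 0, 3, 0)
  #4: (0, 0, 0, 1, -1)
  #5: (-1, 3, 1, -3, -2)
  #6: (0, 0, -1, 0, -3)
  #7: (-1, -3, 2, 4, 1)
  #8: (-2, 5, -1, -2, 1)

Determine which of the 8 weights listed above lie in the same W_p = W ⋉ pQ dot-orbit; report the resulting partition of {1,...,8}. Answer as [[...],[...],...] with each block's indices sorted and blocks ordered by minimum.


Root system D_5: the 5×5 matrix C matches after relabeling.

Alcove-folded reps (p=7, 8 weights, presented ϖ-order):

  [1] (1, 1, 1, 2, 0)
  [2] (1, 1, 1, 2, 0)
  [3] (0, 0, 1, 1, 1)
  [4] (1, 1, 1, 2, 0)
  [5] (1, 1, 1, 2, 0)
  [6] (0, 0, 1, 1, 1)
  [7] (1, 1, 1, 2, 0)
  [8] (0, 0, 1, 1, 1)

Partition of {1..8} into 2 W_7-dot-orbits:

[[1, 2, 4, 5, 7], [3, 6, 8]]


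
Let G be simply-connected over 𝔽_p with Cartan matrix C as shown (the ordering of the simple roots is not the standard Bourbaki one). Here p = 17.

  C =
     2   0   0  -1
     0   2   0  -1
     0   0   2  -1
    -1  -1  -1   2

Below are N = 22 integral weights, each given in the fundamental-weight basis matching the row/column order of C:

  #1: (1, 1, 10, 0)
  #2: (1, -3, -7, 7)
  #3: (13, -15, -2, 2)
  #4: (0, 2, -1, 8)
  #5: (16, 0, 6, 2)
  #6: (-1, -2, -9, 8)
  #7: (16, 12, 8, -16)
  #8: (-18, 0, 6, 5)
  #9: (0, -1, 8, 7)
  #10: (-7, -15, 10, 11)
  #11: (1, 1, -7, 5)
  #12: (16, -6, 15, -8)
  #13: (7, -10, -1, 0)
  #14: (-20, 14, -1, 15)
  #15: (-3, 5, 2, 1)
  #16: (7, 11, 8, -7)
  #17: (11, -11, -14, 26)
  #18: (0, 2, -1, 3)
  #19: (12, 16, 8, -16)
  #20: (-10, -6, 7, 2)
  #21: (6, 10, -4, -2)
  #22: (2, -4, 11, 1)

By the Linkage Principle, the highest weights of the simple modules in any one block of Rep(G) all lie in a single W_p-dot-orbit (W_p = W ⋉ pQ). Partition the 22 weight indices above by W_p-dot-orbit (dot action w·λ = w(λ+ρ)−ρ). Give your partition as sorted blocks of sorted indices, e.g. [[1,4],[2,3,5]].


C ↔ D_4 under row/col permutation; |W(D_4)| = 192.

Each λ_j+ρ reduced to Ā_17; 4-tuples below use C's row order:

  1: (2, 2, 11, 1)
  2: (2, 2, 6, 0)
  3: (2, 2, 11, 1)
  4: (1, 3, 0, 4)
  5: (3, 7, 1, 3)
  6: (0, 1, 8, 0)
  7: (2, 2, 6, 0)
  8: (3, 7, 1, 3)
  9: (0, 1, 8, 0)
  10: (2, 6, 3, 0)
  11: (2, 2, 6, 0)
  12: (1, 3, 0, 4)
  13: (0, 1, 8, 0)
  14: (2, 2, 11, 1)
  15: (2, 6, 3, 0)
  16: (2, 6, 3, 0)
  17: (1, 3, 0, 4)
  18: (1, 3, 0, 4)
  19: (2, 2, 6, 0)
  20: (2, 6, 3, 0)
  21: (3, 7, 1, 3)
  22: (2, 2, 11, 1)

Linkage partition of the 22 weights (6 classes, p=17):

[[1, 3, 14, 22], [2, 7, 11, 19], [4, 12, 17, 18], [5, 8, 21], [6, 9, 13], [10, 15, 16, 20]]


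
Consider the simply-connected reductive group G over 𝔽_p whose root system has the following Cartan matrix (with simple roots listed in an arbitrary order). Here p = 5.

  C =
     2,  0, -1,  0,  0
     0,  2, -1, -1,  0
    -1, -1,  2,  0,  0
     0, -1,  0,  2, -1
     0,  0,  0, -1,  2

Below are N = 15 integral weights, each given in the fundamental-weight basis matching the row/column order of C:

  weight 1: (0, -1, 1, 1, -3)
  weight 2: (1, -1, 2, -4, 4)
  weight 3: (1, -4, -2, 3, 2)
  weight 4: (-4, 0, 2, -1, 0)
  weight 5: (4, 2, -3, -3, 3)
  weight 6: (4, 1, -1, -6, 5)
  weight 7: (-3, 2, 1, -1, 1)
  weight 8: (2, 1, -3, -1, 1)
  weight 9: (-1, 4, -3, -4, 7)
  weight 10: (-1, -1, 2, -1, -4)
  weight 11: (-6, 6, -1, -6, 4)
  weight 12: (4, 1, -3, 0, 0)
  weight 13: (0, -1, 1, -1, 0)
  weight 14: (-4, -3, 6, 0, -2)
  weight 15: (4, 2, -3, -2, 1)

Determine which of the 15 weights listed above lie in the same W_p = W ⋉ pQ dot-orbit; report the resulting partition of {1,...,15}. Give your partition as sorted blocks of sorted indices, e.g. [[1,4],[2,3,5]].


Root system A_5: the 5×5 matrix C matches after relabeling.

Ā_5 reps of the 15 weights (A_5, coords as presented):

  λ_1 → (1, 0, 2, 0, 2)
  λ_2 → (0, 3, 0, 0, 0)
  λ_3 → (0, 1, 1, 0, 1)
  λ_4 → (3, 1, 0, 0, 1)
  λ_5 → (0, 1, 1, 0, 1)
  λ_6 → (1, 0, 2, 0, 2)
  λ_7 → (0, 3, 0, 0, 0)
  λ_8 → (1, 0, 2, 0, 2)
  λ_9 → (0, 3, 0, 0, 0)
  λ_10 → (0, 3, 0, 0, 0)
  λ_11 → (0, 3, 0, 0, 0)
  λ_12 → (1, 0, 2, 0, 1)
  λ_13 → (1, 0, 2, 0, 1)
  λ_14 → (1, 0, 2, 0, 1)
  λ_15 → (1, 0, 2, 0, 1)

Grouping the 15 weights by Ā_5-representative: 5 linkage classes.

[[1, 6, 8], [2, 7, 9, 10, 11], [3, 5], [4], [12, 13, 14, 15]]


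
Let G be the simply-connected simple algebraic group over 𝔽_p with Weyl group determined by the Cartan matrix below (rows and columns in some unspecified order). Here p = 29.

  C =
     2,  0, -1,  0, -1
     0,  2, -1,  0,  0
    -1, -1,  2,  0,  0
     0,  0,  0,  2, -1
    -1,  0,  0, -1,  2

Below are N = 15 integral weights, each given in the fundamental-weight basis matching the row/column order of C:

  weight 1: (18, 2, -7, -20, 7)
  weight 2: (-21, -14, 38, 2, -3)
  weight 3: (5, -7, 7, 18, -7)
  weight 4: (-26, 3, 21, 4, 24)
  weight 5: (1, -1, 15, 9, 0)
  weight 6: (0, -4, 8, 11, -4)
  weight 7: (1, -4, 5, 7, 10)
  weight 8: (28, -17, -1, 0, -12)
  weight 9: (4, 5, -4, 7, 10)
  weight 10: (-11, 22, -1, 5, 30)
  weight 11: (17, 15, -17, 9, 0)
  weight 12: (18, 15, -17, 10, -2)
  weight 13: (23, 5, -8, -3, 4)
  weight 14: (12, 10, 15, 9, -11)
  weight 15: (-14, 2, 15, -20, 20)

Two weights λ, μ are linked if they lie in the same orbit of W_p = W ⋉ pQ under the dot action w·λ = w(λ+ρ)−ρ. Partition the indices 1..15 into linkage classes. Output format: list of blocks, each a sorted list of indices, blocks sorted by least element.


Root system A_5: the 5×5 matrix C matches after relabeling.

Each λ_j+ρ reduced to Ā_29; 5-tuples below use C's row order:

  1: (2, 3, 3, 8, 11)
  2: (2, 3, 4, 9, 1)
  3: (0, 6, 2, 13, 6)
  4: (22, 1, 2, 3, 0)
  5: (2, 0, 16, 10, 1)
  6: (2, 3, 4, 9, 1)
  7: (2, 3, 3, 8, 11)
  8: (2, 0, 16, 10, 1)
  9: (2, 3, 3, 8, 11)
  10: (0, 6, 2, 13, 6)
  11: (2, 0, 16, 10, 1)
  12: (2, 0, 16, 10, 1)
  13: (17, 1, 6, 2, 3)
  14: (2, 0, 16, 10, 1)
  15: (2, 3, 3, 8, 11)

Linkage partition of the 15 weights (6 classes, p=29):

[[1, 7, 9, 15], [2, 6], [3, 10], [4], [5, 8, 11, 12, 14], [13]]


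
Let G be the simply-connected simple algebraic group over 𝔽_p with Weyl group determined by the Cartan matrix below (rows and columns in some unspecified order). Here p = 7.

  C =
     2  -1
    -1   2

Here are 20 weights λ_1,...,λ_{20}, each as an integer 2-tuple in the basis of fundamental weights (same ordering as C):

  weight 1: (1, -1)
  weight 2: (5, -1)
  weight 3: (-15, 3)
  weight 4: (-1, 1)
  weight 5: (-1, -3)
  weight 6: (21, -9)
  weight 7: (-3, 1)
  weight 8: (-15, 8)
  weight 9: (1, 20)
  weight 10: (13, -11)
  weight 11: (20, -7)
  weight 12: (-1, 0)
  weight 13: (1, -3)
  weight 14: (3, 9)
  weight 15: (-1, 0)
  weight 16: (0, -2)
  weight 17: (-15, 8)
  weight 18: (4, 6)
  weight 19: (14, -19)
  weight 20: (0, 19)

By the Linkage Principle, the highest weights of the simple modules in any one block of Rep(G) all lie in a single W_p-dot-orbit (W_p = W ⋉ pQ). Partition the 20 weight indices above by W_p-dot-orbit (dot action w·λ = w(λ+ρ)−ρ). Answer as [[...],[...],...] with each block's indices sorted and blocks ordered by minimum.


C ↔ A_2 under row/col permutation; |W(A_2)| = 6.

Ā_7 reps of the 20 weights (A_2, coords as presented):

  λ_1 → (2, 0) · λ_2 → (6, 0) · λ_3 → (3, 0) · λ_4 → (0, 2) · λ_5 → (2, 0) · λ_6 → (6, 0) · λ_7 → (2, 0) · λ_8 → (0, 2) · λ_9 → (2, 0) · λ_10 → (3, 0) · λ_11 → (6, 0) · λ_12 → (0, 1) · λ_13 → (0, 2) · λ_14 → (3, 0) · λ_15 → (0, 1) · λ_16 → (0, 1) · λ_17 → (0, 2) · λ_18 → (0, 2) · λ_19 → (3, 3) · λ_20 → (0, 1)

Linkage partition of the 20 weights (6 classes, p=7):

[[1, 5, 7, 9], [2, 6, 11], [3, 10, 14], [4, 8, 13, 17, 18], [12, 15, 16, 20], [19]]


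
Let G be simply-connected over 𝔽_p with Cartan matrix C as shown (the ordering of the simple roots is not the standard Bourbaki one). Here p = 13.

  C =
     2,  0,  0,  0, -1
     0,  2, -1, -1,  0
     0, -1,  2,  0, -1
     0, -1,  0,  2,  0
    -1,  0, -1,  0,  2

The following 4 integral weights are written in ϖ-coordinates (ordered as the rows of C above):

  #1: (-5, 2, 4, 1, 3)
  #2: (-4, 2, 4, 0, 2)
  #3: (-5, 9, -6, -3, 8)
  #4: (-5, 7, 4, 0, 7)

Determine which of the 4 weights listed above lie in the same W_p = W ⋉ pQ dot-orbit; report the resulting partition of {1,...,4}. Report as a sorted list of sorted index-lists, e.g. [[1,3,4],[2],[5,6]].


A_5 Cartan matrix, 5 simple roots permuted; ρ=(1,1,1,1,1).

Alcove-folded reps (p=13, 4 weights, presented ϖ-order):

  [1] (3, 3, 5, 1, 0)
  [2] (3, 3, 5, 1, 0)
  [3] (3, 3, 5, 1, 0)
  [4] (0, 0, 4, 4, 1)

The 4 indices split into 2 linkage classes (same alcove rep ⇔ same W_13-dot-orbit):

[[1, 2, 3], [4]]


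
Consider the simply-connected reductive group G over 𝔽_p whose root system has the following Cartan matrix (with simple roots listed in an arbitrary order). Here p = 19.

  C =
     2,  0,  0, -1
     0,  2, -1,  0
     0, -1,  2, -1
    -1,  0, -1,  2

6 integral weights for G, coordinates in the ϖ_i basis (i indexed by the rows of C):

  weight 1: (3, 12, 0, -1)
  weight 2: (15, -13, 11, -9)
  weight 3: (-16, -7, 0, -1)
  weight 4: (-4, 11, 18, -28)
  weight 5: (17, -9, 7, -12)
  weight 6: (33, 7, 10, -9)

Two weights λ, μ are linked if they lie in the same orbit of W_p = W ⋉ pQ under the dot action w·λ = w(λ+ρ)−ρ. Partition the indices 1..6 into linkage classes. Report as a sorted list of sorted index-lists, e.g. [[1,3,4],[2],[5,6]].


Dynkin diagram of C (from the 6 off-diagonal −1 entries): A_4.

Alcove-folded reps (p=19, 6 weights, presented ϖ-order):

  1: (4, 13, 1, 0)
  2: (7, 3, 8, 0)
  3: (4, 13, 1, 0)
  4: (7, 3, 8, 0)
  5: (7, 3, 8, 0)
  6: (7, 3, 8, 0)

The 6 indices split into 2 linkage classes (same alcove rep ⇔ same W_19-dot-orbit):

[[1, 3], [2, 4, 5, 6]]


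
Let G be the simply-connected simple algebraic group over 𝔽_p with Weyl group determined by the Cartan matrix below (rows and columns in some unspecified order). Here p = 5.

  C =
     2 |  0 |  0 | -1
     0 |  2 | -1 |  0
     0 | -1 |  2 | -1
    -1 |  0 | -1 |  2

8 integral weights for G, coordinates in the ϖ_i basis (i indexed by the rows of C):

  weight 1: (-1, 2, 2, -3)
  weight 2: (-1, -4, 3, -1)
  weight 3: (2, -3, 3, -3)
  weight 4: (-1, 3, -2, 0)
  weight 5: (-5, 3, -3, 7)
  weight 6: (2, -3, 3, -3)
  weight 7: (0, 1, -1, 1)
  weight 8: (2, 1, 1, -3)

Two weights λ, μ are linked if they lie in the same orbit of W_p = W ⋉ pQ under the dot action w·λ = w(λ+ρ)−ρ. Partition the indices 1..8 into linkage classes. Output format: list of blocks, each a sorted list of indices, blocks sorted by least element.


C ↔ A_4 under row/col permutation; |W(A_4)| = 120.

Each λ_j+ρ reduced to Ā_5; 4-tuples below use C's row order:

    [1] (1, 2, 1, 0)
    [2] (0, 3, 1, 0)
    [3] (1, 2, 0, 2)
    [4] (0, 3, 1, 0)
    [5] (1, 2, 1, 0)
    [6] (1, 2, 0, 2)
    [7] (1, 2, 0, 2)
    [8] (1, 2, 0, 2)

Linkage partition of the 8 weights (3 classes, p=5):

[[1, 5], [2, 4], [3, 6, 7, 8]]


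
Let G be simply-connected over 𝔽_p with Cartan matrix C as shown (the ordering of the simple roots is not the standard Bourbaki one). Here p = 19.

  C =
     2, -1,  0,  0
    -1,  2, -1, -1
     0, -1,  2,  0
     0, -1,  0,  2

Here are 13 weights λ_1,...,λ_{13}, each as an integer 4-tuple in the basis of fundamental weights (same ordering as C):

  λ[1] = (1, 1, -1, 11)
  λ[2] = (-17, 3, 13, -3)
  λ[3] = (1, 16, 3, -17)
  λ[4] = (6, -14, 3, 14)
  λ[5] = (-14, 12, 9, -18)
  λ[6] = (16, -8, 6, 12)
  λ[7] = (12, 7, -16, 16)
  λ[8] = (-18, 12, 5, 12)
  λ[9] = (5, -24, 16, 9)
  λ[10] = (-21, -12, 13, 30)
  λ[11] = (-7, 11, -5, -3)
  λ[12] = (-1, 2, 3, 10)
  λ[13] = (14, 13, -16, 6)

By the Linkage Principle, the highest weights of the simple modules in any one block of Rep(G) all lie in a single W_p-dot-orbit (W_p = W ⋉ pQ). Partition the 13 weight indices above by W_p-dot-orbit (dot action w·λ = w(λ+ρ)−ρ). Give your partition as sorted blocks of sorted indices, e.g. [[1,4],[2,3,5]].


C ↔ D_4 under row/col permutation; |W(D_4)| = 192.

Ā_19 reps of the 13 weights (D_4, coords as presented):

  1: (2, 2, 0, 12)
  2: (2, 2, 0, 12)
  3: (2, 2, 0, 12)
  4: (4, 2, 7, 0)
  5: (4, 2, 7, 0)
  6: (6, 0, 4, 2)
  7: (6, 0, 4, 2)
  8: (4, 2, 7, 0)
  9: (4, 2, 7, 0)
  10: (0, 1, 4, 11)
  11: (6, 0, 4, 2)
  12: (0, 1, 4, 11)
  13: (2, 2, 2, 10)

The 13 indices split into 5 linkage classes (same alcove rep ⇔ same W_19-dot-orbit):

[[1, 2, 3], [4, 5, 8, 9], [6, 7, 11], [10, 12], [13]]


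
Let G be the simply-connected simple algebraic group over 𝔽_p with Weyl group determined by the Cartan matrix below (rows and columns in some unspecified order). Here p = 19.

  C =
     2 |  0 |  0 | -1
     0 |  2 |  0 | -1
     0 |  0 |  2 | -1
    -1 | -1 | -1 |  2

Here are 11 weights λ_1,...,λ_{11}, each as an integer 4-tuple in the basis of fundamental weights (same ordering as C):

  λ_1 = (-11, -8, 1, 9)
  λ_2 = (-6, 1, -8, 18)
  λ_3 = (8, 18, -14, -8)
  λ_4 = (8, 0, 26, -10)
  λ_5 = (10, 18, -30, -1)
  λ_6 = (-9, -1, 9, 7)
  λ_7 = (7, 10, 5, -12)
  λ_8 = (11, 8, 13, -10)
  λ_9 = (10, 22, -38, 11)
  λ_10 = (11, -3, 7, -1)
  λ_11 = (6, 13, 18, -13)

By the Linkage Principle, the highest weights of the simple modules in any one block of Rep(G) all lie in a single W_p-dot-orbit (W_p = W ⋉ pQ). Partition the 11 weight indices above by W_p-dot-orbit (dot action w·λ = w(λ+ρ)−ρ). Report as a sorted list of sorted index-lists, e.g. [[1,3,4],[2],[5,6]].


Root system D_4: the 4×4 matrix C matches after relabeling.

Each λ_j+ρ reduced to Ā_19; 4-tuples below use C's row order:

  [1] (3, 0, 5, 2) · [2] (3, 0, 5, 2) · [3] (10, 0, 6, 1) · [4] (8, 0, 10, 0) · [5] (8, 0, 10, 0) · [6] (8, 0, 10, 0) · [7] (3, 0, 5, 3) · [8] (3, 0, 5, 2) · [9] (4, 8, 2, 2) · [10] (10, 0, 6, 1) · [11] (3, 0, 5, 2)

The 11 indices split into 5 linkage classes (same alcove rep ⇔ same W_19-dot-orbit):

[[1, 2, 8, 11], [3, 10], [4, 5, 6], [7], [9]]


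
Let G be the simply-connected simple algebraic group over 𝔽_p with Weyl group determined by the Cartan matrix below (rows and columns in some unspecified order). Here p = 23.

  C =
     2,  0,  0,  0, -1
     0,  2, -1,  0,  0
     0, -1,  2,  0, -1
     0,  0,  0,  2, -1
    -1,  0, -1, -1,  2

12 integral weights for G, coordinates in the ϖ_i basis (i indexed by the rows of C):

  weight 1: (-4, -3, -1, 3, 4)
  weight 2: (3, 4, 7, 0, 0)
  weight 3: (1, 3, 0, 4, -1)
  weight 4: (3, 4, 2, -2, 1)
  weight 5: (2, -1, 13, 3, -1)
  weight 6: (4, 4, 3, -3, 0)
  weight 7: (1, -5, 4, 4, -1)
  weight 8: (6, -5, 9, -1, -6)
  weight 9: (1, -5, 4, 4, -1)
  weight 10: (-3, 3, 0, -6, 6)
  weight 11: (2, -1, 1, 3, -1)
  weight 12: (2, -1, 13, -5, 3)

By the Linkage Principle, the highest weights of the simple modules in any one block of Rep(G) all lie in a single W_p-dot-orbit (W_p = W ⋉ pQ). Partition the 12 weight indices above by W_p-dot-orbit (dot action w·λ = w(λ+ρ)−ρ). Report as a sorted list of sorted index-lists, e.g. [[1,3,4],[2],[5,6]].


Root system D_5: the 5×5 matrix C matches after relabeling.

W_23-reps of the 12 weights in Ā_23 (same 5-coord order as C):

  λ_1+ρ ↦ (3, 0, 2, 4, 0) · λ_2+ρ ↦ (4, 5, 3, 1, 1) · λ_3+ρ ↦ (2, 4, 1, 5, 0) · λ_4+ρ ↦ (4, 5, 3, 1, 1) · λ_5+ρ ↦ (3, 0, 2, 4, 0) · λ_6+ρ ↦ (4, 5, 3, 1, 1) · λ_7+ρ ↦ (2, 4, 1, 5, 0) · λ_8+ρ ↦ (2, 4, 1, 5, 0) · λ_9+ρ ↦ (2, 4, 1, 5, 0) · λ_10+ρ ↦ (2, 4, 1, 5, 0) · λ_11+ρ ↦ (3, 0, 2, 4, 0) · λ_12+ρ ↦ (3, 0, 2, 4, 0)

3 distinct reps among the 12 weights ⇒ 3 W_23-linkage classes:

[[1, 5, 11, 12], [2, 4, 6], [3, 7, 8, 9, 10]]


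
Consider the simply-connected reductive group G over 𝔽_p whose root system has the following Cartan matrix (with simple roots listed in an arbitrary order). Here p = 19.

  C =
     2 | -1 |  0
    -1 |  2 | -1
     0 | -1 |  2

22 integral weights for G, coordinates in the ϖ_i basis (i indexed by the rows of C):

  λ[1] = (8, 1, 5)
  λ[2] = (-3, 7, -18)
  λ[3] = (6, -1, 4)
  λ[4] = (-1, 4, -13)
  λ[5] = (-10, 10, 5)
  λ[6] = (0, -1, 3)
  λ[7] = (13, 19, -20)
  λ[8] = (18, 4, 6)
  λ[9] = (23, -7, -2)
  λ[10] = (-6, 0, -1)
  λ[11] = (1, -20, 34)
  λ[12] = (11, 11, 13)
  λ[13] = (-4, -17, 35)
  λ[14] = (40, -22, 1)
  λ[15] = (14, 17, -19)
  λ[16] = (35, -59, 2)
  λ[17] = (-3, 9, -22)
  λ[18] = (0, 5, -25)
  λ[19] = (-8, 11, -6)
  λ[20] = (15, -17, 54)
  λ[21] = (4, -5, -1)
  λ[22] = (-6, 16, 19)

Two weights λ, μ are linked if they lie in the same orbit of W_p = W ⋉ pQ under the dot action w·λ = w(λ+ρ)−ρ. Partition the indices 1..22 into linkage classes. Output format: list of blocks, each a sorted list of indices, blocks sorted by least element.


Type A_3, rank 3, |W|=24; reorder rows/cols to standard.

Ā_19 reps of the 22 weights (A_3, coords as presented):

    [1] (9, 2, 6)
    [2] (9, 2, 6)
    [3] (7, 0, 5)
    [4] (7, 0, 5)
    [5] (9, 2, 6)
    [6] (1, 0, 4)
    [7] (1, 0, 4)
    [8] (7, 0, 5)
    [9] (12, 1, 1)
    [10] (1, 0, 4)
    [11] (1, 2, 0)
    [12] (7, 0, 5)
    [13] (1, 2, 0)
    [14] (1, 2, 0)
    [15] (1, 0, 4)
    [16] (1, 2, 0)
    [17] (9, 2, 6)
    [18] (12, 1, 1)
    [19] (7, 0, 5)
    [20] (1, 2, 0)
    [21] (1, 0, 4)
    [22] (12, 1, 1)

Grouping the 22 weights by Ā_19-representative: 5 linkage classes.

[[1, 2, 5, 17], [3, 4, 8, 12, 19], [6, 7, 10, 15, 21], [9, 18, 22], [11, 13, 14, 16, 20]]


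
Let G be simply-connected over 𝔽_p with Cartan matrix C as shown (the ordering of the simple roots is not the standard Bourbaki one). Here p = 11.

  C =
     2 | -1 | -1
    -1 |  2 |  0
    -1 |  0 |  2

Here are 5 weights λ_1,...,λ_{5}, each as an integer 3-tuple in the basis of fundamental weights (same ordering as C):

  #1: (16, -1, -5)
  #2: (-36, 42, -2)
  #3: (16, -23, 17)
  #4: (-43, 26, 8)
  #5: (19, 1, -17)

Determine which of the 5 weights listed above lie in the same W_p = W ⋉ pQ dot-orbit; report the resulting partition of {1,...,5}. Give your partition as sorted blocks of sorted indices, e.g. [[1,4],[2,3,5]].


Root system A_3: the 3×3 matrix C matches after relabeling.

Alcove-folded reps (p=11, 5 weights, presented ϖ-order):

  1: (5, 4, 0)
  2: (7, 1, 1)
  3: (5, 4, 0)
  4: (5, 4, 0)
  5: (5, 4, 0)

The 5 indices split into 2 linkage classes (same alcove rep ⇔ same W_11-dot-orbit):

[[1, 3, 4, 5], [2]]


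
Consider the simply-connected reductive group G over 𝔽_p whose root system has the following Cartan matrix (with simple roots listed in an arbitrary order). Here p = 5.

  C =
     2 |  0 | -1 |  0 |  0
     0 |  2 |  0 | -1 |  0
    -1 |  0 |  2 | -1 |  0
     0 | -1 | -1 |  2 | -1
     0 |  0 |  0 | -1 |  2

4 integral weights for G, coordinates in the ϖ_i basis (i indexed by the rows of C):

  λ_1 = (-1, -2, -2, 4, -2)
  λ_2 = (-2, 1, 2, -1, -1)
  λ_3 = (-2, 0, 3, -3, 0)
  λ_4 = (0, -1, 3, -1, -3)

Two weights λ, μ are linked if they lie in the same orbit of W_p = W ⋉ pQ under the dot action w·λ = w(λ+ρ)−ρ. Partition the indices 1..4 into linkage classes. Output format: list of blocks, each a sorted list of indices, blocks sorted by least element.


Dynkin diagram of C (from the 8 off-diagonal −1 entries): D_5.

λ_j+ρ reflected into Ā_5 (⟨·,θ^∨⟩≤5); 5-tuples as given:

  [1] (1, 1, 1, 0, 1)
  [2] (1, 2, 0, 0, 0)
  [3] (1, 1, 1, 0, 1)
  [4] (1, 2, 0, 0, 0)

Partition of {1..4} into 2 W_5-dot-orbits:

[[1, 3], [2, 4]]


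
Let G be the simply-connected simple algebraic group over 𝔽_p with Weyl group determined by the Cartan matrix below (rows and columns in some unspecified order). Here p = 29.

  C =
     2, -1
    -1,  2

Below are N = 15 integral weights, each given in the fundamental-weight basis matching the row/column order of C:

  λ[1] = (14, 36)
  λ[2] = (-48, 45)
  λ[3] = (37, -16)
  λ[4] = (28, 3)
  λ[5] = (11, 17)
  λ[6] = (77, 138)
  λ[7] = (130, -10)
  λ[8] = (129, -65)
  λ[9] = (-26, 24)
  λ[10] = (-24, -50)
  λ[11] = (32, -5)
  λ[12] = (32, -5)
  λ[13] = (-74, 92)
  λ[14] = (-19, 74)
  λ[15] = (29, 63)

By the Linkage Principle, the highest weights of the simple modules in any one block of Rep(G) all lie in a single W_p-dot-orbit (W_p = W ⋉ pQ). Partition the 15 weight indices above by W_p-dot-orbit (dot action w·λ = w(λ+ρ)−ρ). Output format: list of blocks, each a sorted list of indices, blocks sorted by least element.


Root system A_2: the 2×2 matrix C matches after relabeling.

Ā_29 reps of the 15 weights (A_2, coords as presented):

  1: (8, 6);  2: (11, 17);  3: (14, 6);  4: (25, 0);  5: (11, 17);  6: (14, 6);  7: (14, 6);  8: (8, 6);  9: (25, 0);  10: (14, 6);  11: (25, 0);  12: (25, 0);  13: (14, 6);  14: (11, 17);  15: (6, 22)

The 15 indices split into 5 linkage classes (same alcove rep ⇔ same W_29-dot-orbit):

[[1, 8], [2, 5, 14], [3, 6, 7, 10, 13], [4, 9, 11, 12], [15]]
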